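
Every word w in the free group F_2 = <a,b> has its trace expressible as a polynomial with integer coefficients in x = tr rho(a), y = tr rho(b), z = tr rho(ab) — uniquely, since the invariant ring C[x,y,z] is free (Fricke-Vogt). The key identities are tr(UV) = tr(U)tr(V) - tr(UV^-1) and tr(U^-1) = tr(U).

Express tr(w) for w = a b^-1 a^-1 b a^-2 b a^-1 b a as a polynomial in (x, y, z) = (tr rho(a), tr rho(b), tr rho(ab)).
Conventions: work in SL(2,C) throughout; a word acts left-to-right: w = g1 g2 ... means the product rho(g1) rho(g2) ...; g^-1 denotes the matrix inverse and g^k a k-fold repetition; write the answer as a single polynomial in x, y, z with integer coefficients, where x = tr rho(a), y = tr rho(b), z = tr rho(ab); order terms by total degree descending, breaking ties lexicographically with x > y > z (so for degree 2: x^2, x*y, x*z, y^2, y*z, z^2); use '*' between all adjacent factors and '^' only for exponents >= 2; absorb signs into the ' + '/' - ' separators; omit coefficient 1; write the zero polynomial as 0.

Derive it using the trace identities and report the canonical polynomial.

tr(a b^2) = tr(b) tr(a b) - tr(a)  (reduce the b square) = y*z - x
tr(b^2 a b) = tr(b) tr(a b^2) - tr(a b)  (reduce the b square) = y^2*z - x*y - z
tr(a b a b) = tr(b a) tr(b a) - tr(1)  (split on b) = z^2 - 2
and tr(a b a) = tr(a) tr(b a) - tr(b)  (reduce the a square) = x*z - y
next, tr(b^2 a b a) = tr(b) tr(a b a b) - tr(a b a)  (reduce the b square) = y*z^2 - x*z - y
tr(b a b a^-1 b) = tr(b^2 a b) tr(a) - tr(b^2 a b a)  (eliminate a^-1) = x*y^2*z - x^2*y - y*z^2 + y
next, tr(b a b a b a) = tr(b a) tr(b a b a) - tr(b^-1 a^-1)  (split on b) = z^3 - 3*z
next, tr(b a b a^-1 b a) = tr(b a b a b) tr(a) - tr(b a b a b a)  (eliminate a^-1) = x*y*z^2 - x^2*z - z^3 - x*y + 3*z
tr(b a^-1 b a b a^-1) = tr(b a b a^-1 b) tr(a) - tr(b a b a^-1 b a)  (eliminate a^-1) = x^2*y^2*z - x^3*y - 2*x*y*z^2 + x^2*z + z^3 + 2*x*y - 3*z
tr(b a^-1 b a b) = tr(b a b^2) tr(a) - tr(b a b^2 a)  (eliminate a^-1) = x*y^2*z - x^2*y - y*z^2 + y
and tr(b a^-2 b a^-1 b a) = tr(b a^-1 b a b a^-1) tr(a) - tr(b a^-1 b a b)  (eliminate a^-1) = x^3*y^2*z - x^4*y - 2*x^2*y*z^2 + x^3*z - x*y^2*z + x*z^3 + 3*x^2*y + y*z^2 - 3*x*z - y
tr(b^2) = tr(b) tr(b) - tr(1)  (reduce the b square) = y^2 - 2
tr(a^2 b^2) = tr(a) tr(b^2 a) - tr(b^2)  (reduce the a square) = x*y*z - x^2 - y^2 + 2
next, tr(a^2 b^3) = tr(b) tr(a^2 b^2) - tr(a^2 b)  (reduce the b square) = x*y^2*z - x^2*y - y^3 - x*z + 3*y
next, tr(b^3 a^2 b) = tr(b) tr(a^2 b^3) - tr(a^2 b^2)  (reduce the b square) = x*y^3*z - x^2*y^2 - y^4 - 2*x*y*z + x^2 + 4*y^2 - 2
tr(a^2 b a b) = tr(a) tr(b a b a) - tr(b a b)  (reduce the a square) = x*z^2 - y*z - x
tr(a^2 b a) = tr(a) tr(a b a) - tr(a b)  (reduce the a square) = x^2*z - x*y - z
tr(a^2 b a b^2) = tr(b) tr(a^2 b a b) - tr(a^2 b a)  (reduce the b square) = x*y*z^2 - x^2*z - y^2*z + z
tr(b^3 a^2 b a) = tr(b) tr(a^2 b a b^2) - tr(a^2 b a b)  (reduce the b square) = x*y^2*z^2 - x^2*y*z - y^3*z - x*z^2 + 2*y*z + x
tr(b^2 a^2 b a^-1 b) = tr(b^3 a^2 b) tr(a) - tr(b^3 a^2 b a)  (eliminate a^-1) = x^2*y^3*z - x^3*y^2 - x*y^4 - x*y^2*z^2 - x^2*y*z + y^3*z + x^3 + 4*x*y^2 + x*z^2 - 2*y*z - 3*x
next, tr(a^2 b^2 a b) = tr(a) tr(b^2 a b a) - tr(b^2 a b)  (reduce the a square) = x*y*z^2 - x^2*z - y^2*z + z
next, tr(a^2 b^2 a) = tr(a) tr(a b^2 a) - tr(a b^2)  (reduce the a square) = x^2*y*z - x^3 - x*y^2 - y*z + 3*x
and tr(b a b^2 a^2 b) = tr(b) tr(a^2 b^2 a b) - tr(a^2 b^2 a)  (reduce the b square) = x*y^2*z^2 - 2*x^2*y*z - y^3*z + x^3 + x*y^2 + 2*y*z - 3*x
next, tr(a^2 b a b a b) = tr(a) tr(b a b a b a) - tr(b a b a b)  (reduce the a square) = x*z^3 - y*z^2 - 2*x*z + y
tr(a^2 b a b a) = tr(a) tr(b a b a^2) - tr(b a b a)  (reduce the a square) = x^2*z^2 - x*y*z - x^2 - z^2 + 2
and tr(b a b^2 a^2 b a) = tr(b) tr(a^2 b a b a b) - tr(a^2 b a b a)  (reduce the b square) = x*y*z^3 - x^2*z^2 - y^2*z^2 - x*y*z + x^2 + y^2 + z^2 - 2
tr(b^2 a^2 b a^-1 b a) = tr(b a b^2 a^2 b) tr(a) - tr(b a b^2 a^2 b a)  (eliminate a^-1) = x^2*y^2*z^2 - 2*x^3*y*z - x*y^3*z - x*y*z^3 + x^4 + x^2*y^2 + x^2*z^2 + y^2*z^2 + 3*x*y*z - 4*x^2 - y^2 - z^2 + 2
tr(b^2 a^2 b a^-1 b a^-1) = tr(b^2 a^2 b a^-1 b) tr(a) - tr(b^2 a^2 b a^-1 b a)  (eliminate a^-1) = x^3*y^3*z - x^4*y^2 - x^2*y^4 - 2*x^2*y^2*z^2 + x^3*y*z + 2*x*y^3*z + x*y*z^3 + 3*x^2*y^2 - y^2*z^2 - 5*x*y*z + x^2 + y^2 + z^2 - 2
tr(b a^2 b a^-1 b a^-2 b) = tr(b^2 a^2 b a^-1 b a^-1) tr(a) - tr(b^2 a^2 b a^-1 b)  (eliminate a^-1) = x^4*y^3*z - x^5*y^2 - x^3*y^4 - 2*x^3*y^2*z^2 + x^4*y*z + x^2*y^3*z + x^2*y*z^3 + 4*x^3*y^2 + x*y^4 - 4*x^2*y*z - y^3*z - 3*x*y^2 + 2*y*z + x
next, tr(b a b a^2 b^2) = tr(b) tr(a b a^2 b^2) - tr(a b a^2 b)  (reduce the b square) = x*y^2*z^2 - x^2*y*z - y^3*z - x*z^2 + 2*y*z + x
tr(b^2 a b a b a) = tr(b) tr(a b a b a b) - tr(a b a b a)  (reduce the b square) = y*z^3 - x*z^2 - 2*y*z + x
and tr(b^2 a b a b) = tr(b) tr(a b a b^2) - tr(a b a b)  (reduce the b square) = y^2*z^2 - x*y*z - y^2 - z^2 + 2
next, tr(b a b a^2 b^2 a) = tr(a) tr(b^2 a b a b a) - tr(b^2 a b a b)  (reduce the a square) = x*y*z^3 - x^2*z^2 - y^2*z^2 - x*y*z + x^2 + y^2 + z^2 - 2
and tr(b a^-1 b a b a^2 b) = tr(b a b a^2 b^2) tr(a) - tr(b a b a^2 b^2 a)  (eliminate a^-1) = x^2*y^2*z^2 - x^3*y*z - x*y^3*z - x*y*z^3 + y^2*z^2 + 3*x*y*z - y^2 - z^2 + 2
tr(a b a^2 b a) = tr(a) tr(b a^2 b a) - tr(b a^2 b)  (reduce the a square) = x^2*z^2 - 2*x*y*z + y^2 - 2
and tr(b a b a^2 b a b) = tr(b) tr(a b a^2 b a b) - tr(a b a^2 b a)  (reduce the b square) = x*y*z^3 - x^2*z^2 - y^2*z^2 + 2
next, tr(b a b a b a b a) = tr(a b) tr(a b a b a b) - tr(a^-1 b^-1 a^-1 b^-1)  (split on a) = z^4 - 4*z^2 + 2
next, tr(b a b a^2 b a b a) = tr(a) tr(b a b a b a b a) - tr(b a b a b a b)  (reduce the a square) = x*z^4 - y*z^3 - 3*x*z^2 + 2*y*z + x
next, tr(b a^-1 b a b a^2 b a) = tr(b a b a^2 b a b) tr(a) - tr(b a b a^2 b a b a)  (eliminate a^-1) = x^2*y*z^3 - x^3*z^2 - x*y^2*z^2 - x*z^4 + y*z^3 + 3*x*z^2 - 2*y*z + x
next, tr(b a b a^2 b a^-1 b a^-1) = tr(b a^-1 b a b a^2 b) tr(a) - tr(b a^-1 b a b a^2 b a)  (eliminate a^-1) = x^3*y^2*z^2 - x^4*y*z - x^2*y^3*z - 2*x^2*y*z^3 + x^3*z^2 + 2*x*y^2*z^2 + x*z^4 + 3*x^2*y*z - y*z^3 - x*y^2 - 4*x*z^2 + 2*y*z + x
and tr(b a b a^2 b a^-1 b) = tr(b^2 a b a^2 b) tr(a) - tr(b^2 a b a^2 b a)  (eliminate a^-1) = x^2*y^2*z^2 - x^3*y*z - x*y^3*z - x*y*z^3 + y^2*z^2 + 2*x*y*z + x^2 - 2
and tr(b a^2 b a^-1 b a^-2 b a) = tr(b a b a^2 b a^-1 b a^-1) tr(a) - tr(b a b a^2 b a^-1 b)  (eliminate a^-1) = x^4*y^2*z^2 - x^5*y*z - x^3*y^3*z - 2*x^3*y*z^3 + x^4*z^2 + x^2*y^2*z^2 + x^2*z^4 + 4*x^3*y*z + x*y^3*z - x^2*y^2 - 4*x^2*z^2 - y^2*z^2 + 2
tr(a^-1 b a^-2 b a^-1 b a^2 b) = tr(b a^2 b a^-1 b a^-2 b) tr(a) - tr(b a^2 b a^-1 b a^-2 b a)  (eliminate a^-1) = x^5*y^3*z - x^6*y^2 - x^4*y^4 - 3*x^4*y^2*z^2 + 2*x^5*y*z + 2*x^3*y^3*z + 3*x^3*y*z^3 + 4*x^4*y^2 - x^4*z^2 + x^2*y^4 - x^2*y^2*z^2 - x^2*z^4 - 8*x^3*y*z - 2*x*y^3*z - 2*x^2*y^2 + 4*x^2*z^2 + y^2*z^2 + 2*x*y*z + x^2 - 2
and tr(a b^-1 a^-1 b a^-2 b a^-1 b a) = tr(a^-1 b a^-2 b a^-1 b a^2) tr(b) - tr(a^-1 b a^-2 b a^-1 b a^2 b)  (eliminate b^-1) = -x^5*y^3*z + x^6*y^2 + x^4*y^4 + 3*x^4*y^2*z^2 - 2*x^5*y*z - x^3*y^3*z - 3*x^3*y*z^3 - 5*x^4*y^2 + x^4*z^2 - x^2*y^4 - x^2*y^2*z^2 + x^2*z^4 + 9*x^3*y*z + x*y^3*z + x*y*z^3 + 5*x^2*y^2 - 4*x^2*z^2 - 5*x*y*z - x^2 - y^2 + 2

-x^5*y^3*z + x^6*y^2 + x^4*y^4 + 3*x^4*y^2*z^2 - 2*x^5*y*z - x^3*y^3*z - 3*x^3*y*z^3 - 5*x^4*y^2 + x^4*z^2 - x^2*y^4 - x^2*y^2*z^2 + x^2*z^4 + 9*x^3*y*z + x*y^3*z + x*y*z^3 + 5*x^2*y^2 - 4*x^2*z^2 - 5*x*y*z - x^2 - y^2 + 2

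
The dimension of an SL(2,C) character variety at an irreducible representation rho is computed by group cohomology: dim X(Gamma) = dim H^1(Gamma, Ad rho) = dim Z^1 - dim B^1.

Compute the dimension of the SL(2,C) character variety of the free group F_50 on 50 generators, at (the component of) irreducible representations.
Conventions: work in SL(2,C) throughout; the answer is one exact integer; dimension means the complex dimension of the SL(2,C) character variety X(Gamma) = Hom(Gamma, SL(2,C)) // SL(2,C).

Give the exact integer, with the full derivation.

The free group F_50: 50 generators, no relators.
So Z^1 = (sl_2)^50 in full: dim Z^1 = 150.
dim B^1 = 3: the coboundary map is injective because an irreducible image has centralizer 0 in sl_2.
dim X = dim H^1 = dim Z^1 - dim B^1 = 150 - 3 = 147.

147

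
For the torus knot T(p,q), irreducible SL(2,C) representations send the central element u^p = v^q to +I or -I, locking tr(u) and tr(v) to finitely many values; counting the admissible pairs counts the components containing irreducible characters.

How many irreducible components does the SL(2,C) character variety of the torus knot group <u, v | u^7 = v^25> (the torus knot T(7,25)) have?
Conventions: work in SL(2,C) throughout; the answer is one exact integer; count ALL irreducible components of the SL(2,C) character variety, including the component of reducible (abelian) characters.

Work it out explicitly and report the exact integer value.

In the torus knot group T(7,25), u^7 = v^25 is central, so an irreducible representation sends it to +I or -I (Schur).
On an irreducible component, tr(u) is locked at 2*cos(pi*alpha/7) for some alpha in 1..6, and tr(v) at 2*cos(pi*beta/25) for some beta in 1..24.
Consistency of u^7 = (-1)^alpha I with v^25 = (-1)^beta I forces alpha = beta (mod 2).
Counting: 3 odd alphas x 12 odd betas + 3 even alphas x 12 even betas = 36 + 36 = 72.
That is 72 components of irreducible characters, and with the reducible (abelian) component the total is 73.

73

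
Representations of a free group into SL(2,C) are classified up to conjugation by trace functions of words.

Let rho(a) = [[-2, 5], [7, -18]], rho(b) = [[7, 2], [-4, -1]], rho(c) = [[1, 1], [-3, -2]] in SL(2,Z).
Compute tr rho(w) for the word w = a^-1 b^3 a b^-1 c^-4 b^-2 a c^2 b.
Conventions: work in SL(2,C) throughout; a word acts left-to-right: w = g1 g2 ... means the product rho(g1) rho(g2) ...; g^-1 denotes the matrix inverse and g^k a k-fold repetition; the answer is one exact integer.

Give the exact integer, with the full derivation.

rho(a^-1) = [[-18, -5], [-7, -2]]
... * rho(b) = [[7, 2], [-4, -1]]  ->  [[-106, -31], [-41, -12]]
... * rho(b) = [[7, 2], [-4, -1]]  ->  [[-618, -181], [-239, -70]]
... * rho(b) = [[7, 2], [-4, -1]]  ->  [[-3602, -1055], [-1393, -408]]
... * rho(a) = [[-2, 5], [7, -18]]  ->  [[-181, 980], [-70, 379]]
... * rho(b^-1) = [[-1, -2], [4, 7]]  ->  [[4101, 7222], [1586, 2793]]
... * rho(c^-1) = [[-2, -1], [3, 1]]  ->  [[13464, 3121], [5207, 1207]]
... * rho(c^-1) = [[-2, -1], [3, 1]]  ->  [[-17565, -10343], [-6793, -4000]]
... * rho(c^-1) = [[-2, -1], [3, 1]]  ->  [[4101, 7222], [1586, 2793]]
... * rho(c^-1) = [[-2, -1], [3, 1]]  ->  [[13464, 3121], [5207, 1207]]
... * rho(b^-1) = [[-1, -2], [4, 7]]  ->  [[-980, -5081], [-379, -1965]]
... * rho(b^-1) = [[-1, -2], [4, 7]]  ->  [[-19344, -33607], [-7481, -12997]]
... * rho(a) = [[-2, 5], [7, -18]]  ->  [[-196561, 508206], [-76017, 196541]]
... * rho(c) = [[1, 1], [-3, -2]]  ->  [[-1721179, -1212973], [-665640, -469099]]
... * rho(c) = [[1, 1], [-3, -2]]  ->  [[1917740, 704767], [741657, 272558]]
... * rho(b) = [[7, 2], [-4, -1]]  ->  [[10605112, 3130713], [4101367, 1210756]]
tr = 10605112 + 1210756 = 11815868

11815868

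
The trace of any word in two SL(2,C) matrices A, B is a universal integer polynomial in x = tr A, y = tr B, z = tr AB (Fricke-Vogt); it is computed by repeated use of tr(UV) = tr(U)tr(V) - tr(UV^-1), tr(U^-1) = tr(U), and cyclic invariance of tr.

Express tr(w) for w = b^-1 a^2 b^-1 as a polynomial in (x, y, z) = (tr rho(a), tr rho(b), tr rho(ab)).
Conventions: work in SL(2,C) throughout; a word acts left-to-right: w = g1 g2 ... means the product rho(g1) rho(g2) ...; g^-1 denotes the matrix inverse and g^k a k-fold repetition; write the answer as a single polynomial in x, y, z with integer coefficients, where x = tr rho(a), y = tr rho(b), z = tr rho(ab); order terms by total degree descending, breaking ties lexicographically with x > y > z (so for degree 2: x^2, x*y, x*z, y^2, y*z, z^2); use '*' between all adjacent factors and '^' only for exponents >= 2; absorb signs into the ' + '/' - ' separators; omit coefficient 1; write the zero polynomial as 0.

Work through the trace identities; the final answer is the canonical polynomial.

x^2*y^2 - x*y*z - x^2 - y^2 + 2

tr(a^2) = tr(a) * tr(a) - tr(1) = x^2 - 2
tr(a^2 b) = tr(a) * tr(b a) - tr(b) = x*z - y
tr(a^2 b^-1) = tr(a^2) * tr(b) - tr(a^2 b) = x^2*y - x*z - y
use: tr(b^-1 a^2 b^-1) = tr(a^2 b^-1) * tr(b) - tr(a^2) = x^2*y^2 - x*y*z - x^2 - y^2 + 2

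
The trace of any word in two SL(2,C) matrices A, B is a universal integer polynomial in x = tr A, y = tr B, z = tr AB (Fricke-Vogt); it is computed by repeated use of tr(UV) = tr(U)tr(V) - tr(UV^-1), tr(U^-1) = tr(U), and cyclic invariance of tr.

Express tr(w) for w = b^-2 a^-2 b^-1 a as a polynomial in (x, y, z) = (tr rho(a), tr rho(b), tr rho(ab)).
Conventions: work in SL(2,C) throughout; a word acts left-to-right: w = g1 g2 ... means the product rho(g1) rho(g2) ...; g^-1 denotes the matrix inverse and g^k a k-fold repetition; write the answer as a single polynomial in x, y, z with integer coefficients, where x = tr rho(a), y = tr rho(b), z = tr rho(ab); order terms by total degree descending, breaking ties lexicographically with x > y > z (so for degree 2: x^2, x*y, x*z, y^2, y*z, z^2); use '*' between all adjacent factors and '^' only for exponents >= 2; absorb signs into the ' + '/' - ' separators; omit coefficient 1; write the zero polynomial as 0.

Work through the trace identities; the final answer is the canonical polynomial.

x^2*y^2*z - x^3*y - x*y^3 - x*y*z^2 + y^2*z + 3*x*y - z

trace(b^-1) = trace(b) = y
trace(b a b) = trace(b)*trace(a b) - trace(a) = y*z - x
trace(b a b a) = trace(b a)*trace(b a) - trace(1) = z^2 - 2
trace(a^-1 b a b) = trace(b a b)*trace(a) - trace(b a b a) = x*y*z - x^2 - z^2 + 2
trace(a b^-1 a^-1 b) = trace(a^-1 b a)*trace(b) - trace(a^-1 b a b) = -x*y*z + x^2 + y^2 + z^2 - 2
trace(a^-1 b^-1 a b^-1) = trace(a b^-1 a^-1)*trace(b) - trace(a b^-1 a^-1 b) = x*y*z - x^2 - z^2 + 2
trace(a^-1 b^-1 a b^-2) = trace(a^-1 b^-1 a b^-1)*trace(b) - trace(a^-1 b^-1 a) = x*y^2*z - x^2*y - y*z^2 + y
trace(a b^-1) = trace(a)*trace(b) - trace(a b) = x*y - z
trace(b^-2 a) = trace(a b^-1)*trace(b) - trace(a) = x*y^2 - y*z - x
trace(b^-1 a b^-2) = trace(b^-2 a)*trace(b) - trace(b^-2 a b) = x*y^3 - y^2*z - 2*x*y + z
trace(b^-2 a^-2 b^-1 a) = trace(a^-1 b^-1 a b^-2)*trace(a) - trace(a^-1 b^-1 a b^-2 a) = x^2*y^2*z - x^3*y - x*y^3 - x*y*z^2 + y^2*z + 3*x*y - z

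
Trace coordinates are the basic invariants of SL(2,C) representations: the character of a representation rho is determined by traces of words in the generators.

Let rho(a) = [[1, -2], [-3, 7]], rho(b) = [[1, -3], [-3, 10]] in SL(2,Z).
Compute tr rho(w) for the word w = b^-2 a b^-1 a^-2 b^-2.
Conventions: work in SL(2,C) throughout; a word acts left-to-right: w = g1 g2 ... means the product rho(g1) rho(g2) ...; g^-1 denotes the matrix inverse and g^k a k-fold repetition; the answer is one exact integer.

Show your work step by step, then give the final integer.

rho(b^-1) = [[10, 3], [3, 1]]
... * rho(b^-1) = [[10, 3], [3, 1]]  ->  [[109, 33], [33, 10]]
... * rho(a) = [[1, -2], [-3, 7]]  ->  [[10, 13], [3, 4]]
... * rho(b^-1) = [[10, 3], [3, 1]]  ->  [[139, 43], [42, 13]]
... * rho(a^-1) = [[7, 2], [3, 1]]  ->  [[1102, 321], [333, 97]]
... * rho(a^-1) = [[7, 2], [3, 1]]  ->  [[8677, 2525], [2622, 763]]
... * rho(b^-1) = [[10, 3], [3, 1]]  ->  [[94345, 28556], [28509, 8629]]
... * rho(b^-1) = [[10, 3], [3, 1]]  ->  [[1029118, 311591], [310977, 94156]]
tr = 1029118 + 94156 = 1123274

1123274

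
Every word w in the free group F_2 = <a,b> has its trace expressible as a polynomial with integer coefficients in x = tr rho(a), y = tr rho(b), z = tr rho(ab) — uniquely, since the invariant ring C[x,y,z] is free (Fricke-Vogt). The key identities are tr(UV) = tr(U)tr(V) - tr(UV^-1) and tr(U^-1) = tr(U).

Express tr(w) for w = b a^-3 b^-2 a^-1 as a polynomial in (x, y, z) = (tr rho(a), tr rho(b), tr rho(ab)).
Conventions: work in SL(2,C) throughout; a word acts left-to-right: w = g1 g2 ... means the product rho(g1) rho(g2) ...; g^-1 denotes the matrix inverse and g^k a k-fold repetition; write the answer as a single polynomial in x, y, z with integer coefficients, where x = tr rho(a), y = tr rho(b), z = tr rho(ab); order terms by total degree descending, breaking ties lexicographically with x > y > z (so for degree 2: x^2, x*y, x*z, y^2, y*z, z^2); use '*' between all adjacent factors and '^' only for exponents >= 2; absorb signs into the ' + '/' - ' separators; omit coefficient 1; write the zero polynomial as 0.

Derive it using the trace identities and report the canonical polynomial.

so tr(a^-1) = tr(a) = x
tr(a^-2) = tr(a^-1) * tr(a) - tr(1) = x^2 - 2
tr(b a b) = tr(b) * tr(a b) - tr(a) = y*z - x
so tr(b a b a) = tr(a b) * tr(a b) - tr(1)   [split at repeated a] = z^2 - 2
reduce: tr(a b a^-1 b) = tr(b a b) * tr(a) - tr(b a b a) = x*y*z - x^2 - z^2 + 2
reduce: tr(a^-1 b^-1 a b) = tr(a b a^-1) * tr(b) - tr(a b a^-1 b) = -x*y*z + x^2 + y^2 + z^2 - 2
so tr(b a^-2 b^-1 a) = tr(a^-1 b^-1 a b) * tr(a) - tr(a^-1 b^-1 a b a) = -x^2*y*z + x^3 + x*y^2 + x*z^2 - 3*x
so tr(a^-1 b^-1 a^-1 b a^-1) = tr(b a^-2 b^-1) * tr(a) - tr(b a^-2 b^-1 a) = x^2*y*z - x*y^2 - x*z^2 + x
reduce: tr(a^-1 b^-1 a^-1 b) = tr(b^-1 a^-1 b) * tr(a) - tr(b^-1 a^-1 b a) = x*y*z - y^2 - z^2 + 2
tr(b^-1 a^-1 b a^-3) = tr(a^-1 b^-1 a^-1 b a^-1) * tr(a) - tr(a^-1 b^-1 a^-1 b) = x^3*y*z - x^2*y^2 - x^2*z^2 - x*y*z + x^2 + y^2 + z^2 - 2
tr(a^-1 b) = tr(b) * tr(a) - tr(b a) = x*y - z
reduce: tr(a^-1 b a^-1) = tr(a^-1 b) * tr(a) - tr(a^-1 b a) = x^2*y - x*z - y
so tr(b a^-3) = tr(a^-1 b a^-1) * tr(a) - tr(a^-1 b) = x^3*y - x^2*z - 2*x*y + z
so tr(a^-1 b a^-3) = tr(b a^-3) * tr(a) - tr(b a^-2) = x^4*y - x^3*z - 3*x^2*y + 2*x*z + y
tr(b a^-3 b^-2 a^-1) = tr(b^-1 a^-1 b a^-3) * tr(b) - tr(b^-1 a^-1 b a^-3 b) = x^3*y^2*z - x^4*y - x^2*y^3 - x^2*y*z^2 + x^3*z - x*y^2*z + 4*x^2*y + y^3 + y*z^2 - 2*x*z - 3*y

x^3*y^2*z - x^4*y - x^2*y^3 - x^2*y*z^2 + x^3*z - x*y^2*z + 4*x^2*y + y^3 + y*z^2 - 2*x*z - 3*y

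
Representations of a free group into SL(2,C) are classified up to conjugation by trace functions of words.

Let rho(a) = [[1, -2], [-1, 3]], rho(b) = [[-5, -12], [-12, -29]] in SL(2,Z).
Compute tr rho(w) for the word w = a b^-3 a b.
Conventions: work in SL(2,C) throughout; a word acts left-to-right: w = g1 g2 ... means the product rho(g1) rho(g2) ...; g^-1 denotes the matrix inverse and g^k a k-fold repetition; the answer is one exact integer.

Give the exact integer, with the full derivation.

3835070

rho(a) = [[1, -2], [-1, 3]]
... * rho(b^-1) = [[-29, 12], [12, -5]]  ->  [[-53, 22], [65, -27]]
... * rho(b^-1) = [[-29, 12], [12, -5]]  ->  [[1801, -746], [-2209, 915]]
... * rho(b^-1) = [[-29, 12], [12, -5]]  ->  [[-61181, 25342], [75041, -31083]]
... * rho(a) = [[1, -2], [-1, 3]]  ->  [[-86523, 198388], [106124, -243331]]
... * rho(b) = [[-5, -12], [-12, -29]]  ->  [[-1948041, -4714976], [2389352, 5783111]]
tr = -1948041 + 5783111 = 3835070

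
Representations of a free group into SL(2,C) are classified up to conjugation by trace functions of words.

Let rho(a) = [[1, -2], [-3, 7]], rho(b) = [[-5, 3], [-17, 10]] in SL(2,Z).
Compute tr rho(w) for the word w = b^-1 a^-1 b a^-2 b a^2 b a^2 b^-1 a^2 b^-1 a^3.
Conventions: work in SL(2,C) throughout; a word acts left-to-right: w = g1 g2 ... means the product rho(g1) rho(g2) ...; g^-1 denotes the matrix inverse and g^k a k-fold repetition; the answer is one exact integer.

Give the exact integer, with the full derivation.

-13722457987795723

rho(b^-1) = [[10, -3], [17, -5]]
... * rho(a^-1) = [[7, 2], [3, 1]]  ->  [[61, 17], [104, 29]]
... * rho(b) = [[-5, 3], [-17, 10]]  ->  [[-594, 353], [-1013, 602]]
... * rho(a^-1) = [[7, 2], [3, 1]]  ->  [[-3099, -835], [-5285, -1424]]
... * rho(a^-1) = [[7, 2], [3, 1]]  ->  [[-24198, -7033], [-41267, -11994]]
... * rho(b) = [[-5, 3], [-17, 10]]  ->  [[240551, -142924], [410233, -243741]]
... * rho(a) = [[1, -2], [-3, 7]]  ->  [[669323, -1481570], [1141456, -2526653]]
... * rho(a) = [[1, -2], [-3, 7]]  ->  [[5114033, -11709636], [8721415, -19969483]]
... * rho(b) = [[-5, 3], [-17, 10]]  ->  [[173493647, -101754261], [295874136, -173530585]]
... * rho(a) = [[1, -2], [-3, 7]]  ->  [[478756430, -1059267121], [816465891, -1806462367]]
... * rho(a) = [[1, -2], [-3, 7]]  ->  [[3656557793, -8372382707], [6235852992, -14278168351]]
... * rho(b^-1) = [[10, -3], [17, -5]]  ->  [[-105764928089, 30892240156], [-180370332047, 52683282779]]
... * rho(a) = [[1, -2], [-3, 7]]  ->  [[-198441648557, 427775537270], [-338420180384, 729523643547]]
... * rho(a) = [[1, -2], [-3, 7]]  ->  [[-1481768260367, 3391312058004], [-2526991111025, 5783505865597]]
... * rho(b^-1) = [[10, -3], [17, -5]]  ->  [[42834622382398, -12511255508919], [73049688604899, -21336555994910]]
... * rho(a) = [[1, -2], [-3, 7]]  ->  [[80368388909155, -173248033327229], [137059356589629, -295455269174168]]
... * rho(a) = [[1, -2], [-3, 7]]  ->  [[600112488890842, -1373473011108913], [1023425164112133, -2342305597398434]]
... * rho(a) = [[1, -2], [-3, 7]]  ->  [[4720531522217581, -10814536055544075], [8050341956307435, -18442989510013304]]
tr = 4720531522217581 + -18442989510013304 = -13722457987795723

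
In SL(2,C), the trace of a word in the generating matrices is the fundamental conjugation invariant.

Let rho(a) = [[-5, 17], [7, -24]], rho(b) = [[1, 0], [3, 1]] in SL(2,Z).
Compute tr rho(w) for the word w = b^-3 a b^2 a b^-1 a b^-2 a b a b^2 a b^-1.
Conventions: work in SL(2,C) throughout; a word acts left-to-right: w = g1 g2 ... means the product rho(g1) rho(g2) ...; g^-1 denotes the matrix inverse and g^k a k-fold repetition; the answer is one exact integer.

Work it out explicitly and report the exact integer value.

rho(b^-1) = [[1, 0], [-3, 1]]
... * rho(b^-1) = [[1, 0], [-3, 1]]  ->  [[1, 0], [-6, 1]]
... * rho(b^-1) = [[1, 0], [-3, 1]]  ->  [[1, 0], [-9, 1]]
... * rho(a) = [[-5, 17], [7, -24]]  ->  [[-5, 17], [52, -177]]
... * rho(b) = [[1, 0], [3, 1]]  ->  [[46, 17], [-479, -177]]
... * rho(b) = [[1, 0], [3, 1]]  ->  [[97, 17], [-1010, -177]]
... * rho(a) = [[-5, 17], [7, -24]]  ->  [[-366, 1241], [3811, -12922]]
... * rho(b^-1) = [[1, 0], [-3, 1]]  ->  [[-4089, 1241], [42577, -12922]]
... * rho(a) = [[-5, 17], [7, -24]]  ->  [[29132, -99297], [-303339, 1033937]]
... * rho(b^-1) = [[1, 0], [-3, 1]]  ->  [[327023, -99297], [-3405150, 1033937]]
... * rho(b^-1) = [[1, 0], [-3, 1]]  ->  [[624914, -99297], [-6506961, 1033937]]
... * rho(a) = [[-5, 17], [7, -24]]  ->  [[-3819649, 13006666], [39772364, -135432825]]
... * rho(b) = [[1, 0], [3, 1]]  ->  [[35200349, 13006666], [-366526111, -135432825]]
... * rho(a) = [[-5, 17], [7, -24]]  ->  [[-84955083, 286245949], [884600780, -2980556087]]
... * rho(b) = [[1, 0], [3, 1]]  ->  [[773782764, 286245949], [-8057067481, -2980556087]]
... * rho(b) = [[1, 0], [3, 1]]  ->  [[1632520611, 286245949], [-16998735742, -2980556087]]
... * rho(a) = [[-5, 17], [7, -24]]  ->  [[-6158881412, 20882947611], [64129786101, -217445161526]]
... * rho(b^-1) = [[1, 0], [-3, 1]]  ->  [[-68807724245, 20882947611], [716465270679, -217445161526]]
tr = -68807724245 + -217445161526 = -286252885771

-286252885771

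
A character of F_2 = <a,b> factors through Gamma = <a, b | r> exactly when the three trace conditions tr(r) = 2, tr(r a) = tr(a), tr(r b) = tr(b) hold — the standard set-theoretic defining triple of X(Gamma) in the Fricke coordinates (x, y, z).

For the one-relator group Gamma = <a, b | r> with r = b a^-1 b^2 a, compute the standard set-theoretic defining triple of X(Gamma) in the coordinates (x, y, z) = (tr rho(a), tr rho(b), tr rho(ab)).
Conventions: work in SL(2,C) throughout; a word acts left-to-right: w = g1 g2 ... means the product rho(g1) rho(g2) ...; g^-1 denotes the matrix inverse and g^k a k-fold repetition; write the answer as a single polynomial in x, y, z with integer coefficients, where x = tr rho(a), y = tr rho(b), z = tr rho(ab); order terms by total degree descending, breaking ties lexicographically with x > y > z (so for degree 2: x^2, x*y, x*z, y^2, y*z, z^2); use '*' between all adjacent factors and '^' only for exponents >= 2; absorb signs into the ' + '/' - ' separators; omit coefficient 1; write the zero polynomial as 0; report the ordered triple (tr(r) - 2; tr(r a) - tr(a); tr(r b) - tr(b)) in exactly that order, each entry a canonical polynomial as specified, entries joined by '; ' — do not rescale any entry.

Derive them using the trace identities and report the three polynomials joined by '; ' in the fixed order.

trace(b a b) = trace(b)*trace(a b) - trace(a) = y*z - x
trace(b^2 a b) = trace(b)*trace(b a b) - trace(b a) = y^2*z - x*y - z
trace(a b a b) = trace(b a)*trace(b a) - trace(1) = z^2 - 2
trace(a b a) = trace(a)*trace(b a) - trace(b) = x*z - y
trace(b^2 a b a) = trace(b)*trace(a b a b) - trace(a b a) = y*z^2 - x*z - y
trace(b a^-1 b^2 a) = trace(b^2 a b)*trace(a) - trace(b^2 a b a) = x*y^2*z - x^2*y - y*z^2 + y
trace(b^2) = trace(b)*trace(b) - trace(1) = y^2 - 2
trace(b^3) = trace(b)*trace(b^2) - trace(b) = y^3 - 3*y
trace(b^2 a^2 b) = trace(a)*trace(b^3 a) - trace(b^3) = x*y^2*z - x^2*y - y^3 - x*z + 3*y
trace(a^2 b a b) = trace(a)*trace(b a b a) - trace(b a b) = x*z^2 - y*z - x
trace(a^2 b a) = trace(a)*trace(a b a) - trace(a b) = x^2*z - x*y - z
trace(b^2 a^2 b a) = trace(b)*trace(a^2 b a b) - trace(a^2 b a) = x*y*z^2 - x^2*z - y^2*z + z
trace(b a^-1 b^2 a^2) = trace(b^2 a^2 b)*trace(a) - trace(b^2 a^2 b a) = x^2*y^2*z - x^3*y - x*y^3 - x*y*z^2 + y^2*z + 3*x*y - z
trace(b^2 a b^2) = trace(b)*trace(b a b^2) - trace(b a b) = y^3*z - x*y^2 - 2*y*z + x
trace(a b^2 a) = trace(a)*trace(b^2 a) - trace(b^2) = x*y*z - x^2 - y^2 + 2
trace(b^2 a b^2 a) = trace(b)*trace(a b^2 a b) - trace(a b^2 a) = y^2*z^2 - 2*x*y*z + x^2 - 2
trace(b a^-1 b^2 a b) = trace(b^2 a b^2)*trace(a) - trace(b^2 a b^2 a) = x*y^3*z - x^2*y^2 - y^2*z^2 + 2
assemble the triple (trace(r) - 2; trace(r a) - x; trace(r b) - y)

x*y^2*z - x^2*y - y*z^2 + y - 2; x^2*y^2*z - x^3*y - x*y^3 - x*y*z^2 + y^2*z + 3*x*y - x - z; x*y^3*z - x^2*y^2 - y^2*z^2 - y + 2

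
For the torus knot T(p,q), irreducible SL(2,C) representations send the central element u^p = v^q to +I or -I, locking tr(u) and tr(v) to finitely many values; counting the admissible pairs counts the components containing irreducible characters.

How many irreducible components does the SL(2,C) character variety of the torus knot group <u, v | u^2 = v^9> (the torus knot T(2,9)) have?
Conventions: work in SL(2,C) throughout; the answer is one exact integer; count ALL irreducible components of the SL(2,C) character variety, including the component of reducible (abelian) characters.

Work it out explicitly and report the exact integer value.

5

Gamma = < u, v | u^2 = v^9 > (torus knot T(2,9)); the central element u^2 = v^9 acts as +I or -I in any irreducible SL(2,C) representation.
So on each irreducible component the traces are pinned: tr(u) = 2*cos(pi*alpha/2) with 1 <= alpha <= 1, tr(v) = 2*cos(pi*beta/9) with 1 <= beta <= 8.
Consistency of u^2 = (-1)^alpha I with v^9 = (-1)^beta I forces alpha = beta (mod 2).
Enumerate parity-matched pairs: 1*4 odd-odd plus 0*4 even-even gives 4.
components with irreducible characters: 4; plus the single component of reducible (abelian) characters: total 5.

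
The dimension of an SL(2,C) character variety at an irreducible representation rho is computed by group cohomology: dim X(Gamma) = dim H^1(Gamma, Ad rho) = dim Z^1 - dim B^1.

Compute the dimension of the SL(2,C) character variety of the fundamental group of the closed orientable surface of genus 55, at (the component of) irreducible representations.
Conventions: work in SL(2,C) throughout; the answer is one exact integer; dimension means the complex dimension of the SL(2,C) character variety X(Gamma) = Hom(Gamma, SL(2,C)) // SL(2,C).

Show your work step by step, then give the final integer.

Gamma = pi_1(Sigma_55) = < a_1, b_1, ..., a_55, b_55 | prod [a_i, b_i] > has 2g = 110 generators and 1 relator.
Unconstrained cocycle data is one sl_2 vector per generator (330 dimensions), cut by the relator condition d_2(z) = 0.
H^2 = coker(d_2) is dual to H^0 = 0 at irreducible rho (Poincare duality), so d_2 is onto: dim Z^1 = 327.
As always at irreducible rho, dim B^1 = 3.
Hence dim X = 327 - 3 = 324.

324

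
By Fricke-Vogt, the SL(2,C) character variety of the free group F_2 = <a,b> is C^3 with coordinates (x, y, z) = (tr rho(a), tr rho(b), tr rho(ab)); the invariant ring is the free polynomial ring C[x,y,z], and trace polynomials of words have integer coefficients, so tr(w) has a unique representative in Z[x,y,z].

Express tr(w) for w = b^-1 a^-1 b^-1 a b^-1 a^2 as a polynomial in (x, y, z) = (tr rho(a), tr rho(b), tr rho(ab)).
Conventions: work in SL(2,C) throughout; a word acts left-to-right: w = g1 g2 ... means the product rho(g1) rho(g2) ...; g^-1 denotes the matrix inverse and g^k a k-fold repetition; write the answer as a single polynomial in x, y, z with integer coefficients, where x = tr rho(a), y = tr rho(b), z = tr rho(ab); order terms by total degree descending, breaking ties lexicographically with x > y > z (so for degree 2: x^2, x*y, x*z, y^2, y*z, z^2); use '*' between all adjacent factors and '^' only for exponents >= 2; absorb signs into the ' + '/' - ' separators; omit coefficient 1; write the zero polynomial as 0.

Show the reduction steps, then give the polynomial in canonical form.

trace(a^2) = trace(a) trace(a) - trace(1) = x^2 - 2
trace(a^2 b) = trace(a) trace(b a) - trace(b) = x*z - y
trace(b^-1 a^2) = trace(a^2) trace(b) - trace(a^2 b) = x^2*y - x*z - y
trace(b^-1 a^2 b^-1) = trace(b^-1 a^2) trace(b) - trace(b^-1 a^2 b) = x^2*y^2 - x*y*z - x^2 - y^2 + 2
trace(a^3) = trace(a) trace(a^2) - trace(a) = x^3 - 3*x
trace(a^3 b) = trace(a) trace(b a^2) - trace(b a) = x^2*z - x*y - z
trace(a b^-1 a^2) = trace(a^3) trace(b) - trace(a^3 b) = x^3*y - x^2*z - 2*x*y + z
trace(a^3 b a) = trace(a) trace(a b a^2) - trace(a b a) = x^3*z - x^2*y - 2*x*z + y
trace(b a b a) = trace(a b) trace(a b) - trace(1) = z^2 - 2
trace(b a b) = trace(b) trace(a b) - trace(a) = y*z - x
trace(b a b a^2) = trace(a) trace(b a b a) - trace(b a b) = x*z^2 - y*z - x
trace(a^3 b a b) = trace(a) trace(b a b a^2) - trace(b a b a) = x^2*z^2 - x*y*z - x^2 - z^2 + 2
trace(a b a b^-1 a^2) = trace(a^3 b a) trace(b) - trace(a^3 b a b) = x^3*y*z - x^2*y^2 - x^2*z^2 - x*y*z + x^2 + y^2 + z^2 - 2
trace(b a b a b a) = trace(a b) trace(a b a b) - trace(a^-1 b^-1) = z^3 - 3*z
trace(b a b a b) = trace(b) trace(a b a b) - trace(a b a) = y*z^2 - x*z - y
trace(a^2 b a b a b) = trace(a) trace(b a b a b a) - trace(b a b a b) = x*z^3 - y*z^2 - 2*x*z + y
trace(a b a b^-1 a^2 b) = trace(a^2 b a b a) trace(b) - trace(a^2 b a b a b) = x^2*y*z^2 - x*y^2*z - x*z^3 - x^2*y + 2*x*z + y
trace(b a b^-1 a^2 b^-1 a) = trace(a b a b^-1 a^2) trace(b) - trace(a b a b^-1 a^2 b) = x^3*y^2*z - x^2*y^3 - 2*x^2*y*z^2 + x*z^3 + 2*x^2*y + y^3 + y*z^2 - 2*x*z - 3*y
trace(a b^-1 a^2 b^-1 a^-1 b) = trace(b a b^-1 a^2 b^-1) trace(a) - trace(b a b^-1 a^2 b^-1 a) = -x^3*y^2*z + x^4*y + x^2*y^3 + 2*x^2*y*z^2 - x^3*z - x*z^3 - 4*x^2*y - y^3 - y*z^2 + 3*x*z + 3*y
trace(b^-1 a^-1 b^-1 a b^-1 a^2) = trace(a b^-1 a^2 b^-1 a^-1) trace(b) - trace(a b^-1 a^2 b^-1 a^-1 b) = x^3*y^2*z - x^4*y - 2*x^2*y*z^2 + x^3*z - x*y^2*z + x*z^3 + 3*x^2*y + y*z^2 - 3*x*z - y

x^3*y^2*z - x^4*y - 2*x^2*y*z^2 + x^3*z - x*y^2*z + x*z^3 + 3*x^2*y + y*z^2 - 3*x*z - y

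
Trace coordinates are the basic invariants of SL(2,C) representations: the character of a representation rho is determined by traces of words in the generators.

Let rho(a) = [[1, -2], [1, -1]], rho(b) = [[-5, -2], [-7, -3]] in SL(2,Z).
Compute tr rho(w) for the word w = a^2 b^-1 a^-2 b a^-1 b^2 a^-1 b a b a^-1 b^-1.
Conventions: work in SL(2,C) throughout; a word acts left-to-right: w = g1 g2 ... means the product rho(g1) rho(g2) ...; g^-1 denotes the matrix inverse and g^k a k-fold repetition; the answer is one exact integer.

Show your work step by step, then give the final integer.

-127512

rho(a) = [[1, -2], [1, -1]]
... * rho(a) = [[1, -2], [1, -1]]  ->  [[-1, 0], [0, -1]]
... * rho(b^-1) = [[-3, 2], [7, -5]]  ->  [[3, -2], [-7, 5]]
... * rho(a^-1) = [[-1, 2], [-1, 1]]  ->  [[-1, 4], [2, -9]]
... * rho(a^-1) = [[-1, 2], [-1, 1]]  ->  [[-3, 2], [7, -5]]
... * rho(b) = [[-5, -2], [-7, -3]]  ->  [[1, 0], [0, 1]]
... * rho(a^-1) = [[-1, 2], [-1, 1]]  ->  [[-1, 2], [-1, 1]]
... * rho(b) = [[-5, -2], [-7, -3]]  ->  [[-9, -4], [-2, -1]]
... * rho(b) = [[-5, -2], [-7, -3]]  ->  [[73, 30], [17, 7]]
... * rho(a^-1) = [[-1, 2], [-1, 1]]  ->  [[-103, 176], [-24, 41]]
... * rho(b) = [[-5, -2], [-7, -3]]  ->  [[-717, -322], [-167, -75]]
... * rho(a) = [[1, -2], [1, -1]]  ->  [[-1039, 1756], [-242, 409]]
... * rho(b) = [[-5, -2], [-7, -3]]  ->  [[-7097, -3190], [-1653, -743]]
... * rho(a^-1) = [[-1, 2], [-1, 1]]  ->  [[10287, -17384], [2396, -4049]]
... * rho(b^-1) = [[-3, 2], [7, -5]]  ->  [[-152549, 107494], [-35531, 25037]]
tr = -152549 + 25037 = -127512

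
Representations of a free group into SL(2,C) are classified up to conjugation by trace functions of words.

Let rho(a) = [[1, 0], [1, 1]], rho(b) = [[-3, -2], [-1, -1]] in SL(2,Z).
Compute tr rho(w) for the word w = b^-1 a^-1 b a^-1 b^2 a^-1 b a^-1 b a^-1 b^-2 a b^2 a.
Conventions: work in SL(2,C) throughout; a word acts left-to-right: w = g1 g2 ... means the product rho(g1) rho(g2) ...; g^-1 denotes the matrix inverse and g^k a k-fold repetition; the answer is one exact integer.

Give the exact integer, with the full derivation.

rho(b^-1) = [[-1, 2], [1, -3]]
... * rho(a^-1) = [[1, 0], [-1, 1]]  ->  [[-3, 2], [4, -3]]
... * rho(b) = [[-3, -2], [-1, -1]]  ->  [[7, 4], [-9, -5]]
... * rho(a^-1) = [[1, 0], [-1, 1]]  ->  [[3, 4], [-4, -5]]
... * rho(b) = [[-3, -2], [-1, -1]]  ->  [[-13, -10], [17, 13]]
... * rho(b) = [[-3, -2], [-1, -1]]  ->  [[49, 36], [-64, -47]]
... * rho(a^-1) = [[1, 0], [-1, 1]]  ->  [[13, 36], [-17, -47]]
... * rho(b) = [[-3, -2], [-1, -1]]  ->  [[-75, -62], [98, 81]]
... * rho(a^-1) = [[1, 0], [-1, 1]]  ->  [[-13, -62], [17, 81]]
... * rho(b) = [[-3, -2], [-1, -1]]  ->  [[101, 88], [-132, -115]]
... * rho(a^-1) = [[1, 0], [-1, 1]]  ->  [[13, 88], [-17, -115]]
... * rho(b^-1) = [[-1, 2], [1, -3]]  ->  [[75, -238], [-98, 311]]
... * rho(b^-1) = [[-1, 2], [1, -3]]  ->  [[-313, 864], [409, -1129]]
... * rho(a) = [[1, 0], [1, 1]]  ->  [[551, 864], [-720, -1129]]
... * rho(b) = [[-3, -2], [-1, -1]]  ->  [[-2517, -1966], [3289, 2569]]
... * rho(b) = [[-3, -2], [-1, -1]]  ->  [[9517, 7000], [-12436, -9147]]
... * rho(a) = [[1, 0], [1, 1]]  ->  [[16517, 7000], [-21583, -9147]]
tr = 16517 + -9147 = 7370

7370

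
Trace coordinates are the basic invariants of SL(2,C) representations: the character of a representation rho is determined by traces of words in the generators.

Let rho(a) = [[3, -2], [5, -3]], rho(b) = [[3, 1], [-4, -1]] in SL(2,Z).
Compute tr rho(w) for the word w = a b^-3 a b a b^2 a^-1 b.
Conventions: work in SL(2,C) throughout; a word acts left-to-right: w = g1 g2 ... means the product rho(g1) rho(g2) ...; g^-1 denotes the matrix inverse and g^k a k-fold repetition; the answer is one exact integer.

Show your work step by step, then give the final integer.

rho(a) = [[3, -2], [5, -3]]
... * rho(b^-1) = [[-1, -1], [4, 3]]  ->  [[-11, -9], [-17, -14]]
... * rho(b^-1) = [[-1, -1], [4, 3]]  ->  [[-25, -16], [-39, -25]]
... * rho(b^-1) = [[-1, -1], [4, 3]]  ->  [[-39, -23], [-61, -36]]
... * rho(a) = [[3, -2], [5, -3]]  ->  [[-232, 147], [-363, 230]]
... * rho(b) = [[3, 1], [-4, -1]]  ->  [[-1284, -379], [-2009, -593]]
... * rho(a) = [[3, -2], [5, -3]]  ->  [[-5747, 3705], [-8992, 5797]]
... * rho(b) = [[3, 1], [-4, -1]]  ->  [[-32061, -9452], [-50164, -14789]]
... * rho(b) = [[3, 1], [-4, -1]]  ->  [[-58375, -22609], [-91336, -35375]]
... * rho(a^-1) = [[-3, 2], [-5, 3]]  ->  [[288170, -184577], [450883, -288797]]
... * rho(b) = [[3, 1], [-4, -1]]  ->  [[1602818, 472747], [2507837, 739680]]
tr = 1602818 + 739680 = 2342498

2342498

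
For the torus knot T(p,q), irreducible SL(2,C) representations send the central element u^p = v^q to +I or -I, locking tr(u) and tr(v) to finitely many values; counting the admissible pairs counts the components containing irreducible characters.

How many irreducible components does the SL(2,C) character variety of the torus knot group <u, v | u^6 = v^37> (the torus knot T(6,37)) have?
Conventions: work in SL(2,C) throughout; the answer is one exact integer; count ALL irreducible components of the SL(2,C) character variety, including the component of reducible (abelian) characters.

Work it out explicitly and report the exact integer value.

91

In the torus knot group T(6,37), u^6 = v^37 is central, so an irreducible representation sends it to +I or -I (Schur).
So on each irreducible component the traces are pinned: tr(u) = 2*cos(pi*alpha/6) with 1 <= alpha <= 5, tr(v) = 2*cos(pi*beta/37) with 1 <= beta <= 36.
u^6 = (-1)^alpha I and v^37 = (-1)^beta I must agree, so alpha and beta have equal parity.
count pairs: odd alpha (3 choices) x odd beta (18), plus even alpha (2) x even beta (18): 3*18 + 2*18 = 90.
Total: 90 irreducible-character components + 1 reducible (abelian) component = 91.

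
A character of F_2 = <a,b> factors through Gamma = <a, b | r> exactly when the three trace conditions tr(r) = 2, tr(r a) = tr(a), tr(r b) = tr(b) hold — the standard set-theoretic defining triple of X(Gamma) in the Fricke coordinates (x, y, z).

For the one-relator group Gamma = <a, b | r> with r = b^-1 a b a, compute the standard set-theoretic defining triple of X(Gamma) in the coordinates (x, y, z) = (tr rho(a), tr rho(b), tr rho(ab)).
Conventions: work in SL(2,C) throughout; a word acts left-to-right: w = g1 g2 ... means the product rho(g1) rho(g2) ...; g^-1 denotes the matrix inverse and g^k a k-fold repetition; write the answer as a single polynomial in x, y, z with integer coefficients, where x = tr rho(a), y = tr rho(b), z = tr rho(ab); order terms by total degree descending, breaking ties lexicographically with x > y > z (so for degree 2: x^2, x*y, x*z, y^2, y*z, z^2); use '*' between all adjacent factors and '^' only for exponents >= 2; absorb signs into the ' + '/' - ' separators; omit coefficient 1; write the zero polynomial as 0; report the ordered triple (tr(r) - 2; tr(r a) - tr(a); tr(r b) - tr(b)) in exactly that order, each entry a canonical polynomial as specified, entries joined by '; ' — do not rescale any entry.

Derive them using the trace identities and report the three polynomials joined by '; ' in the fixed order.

use: tr(a b a) = tr(a) tr(b a) - tr(b) = x*z - y
apply: tr(a b a b) = tr(b a) tr(b a) - tr(1) = z^2 - 2
apply: tr(b^-1 a b a) = tr(a b a) tr(b) - tr(a b a b) = x*y*z - y^2 - z^2 + 2
tr(a b a^2) = tr(a) tr(b a^2) - tr(b a)   [square of a] = x^2*z - x*y - z
tr(b a b) = tr(b) tr(a b) - tr(a)   [square of b] = y*z - x
tr(a b a^2 b) = tr(a) tr(b a b a) - tr(b a b)   [square of a] = x*z^2 - y*z - x
apply: tr(b^-1 a b a^2) = tr(a b a^2) tr(b) - tr(a b a^2 b)   [inverse elimination on b] = x^2*y*z - x*y^2 - x*z^2 + x
assemble the triple (tr(r) - 2; tr(r a) - x; tr(r b) - y)

x*y*z - y^2 - z^2; x^2*y*z - x*y^2 - x*z^2; x*z - 2*y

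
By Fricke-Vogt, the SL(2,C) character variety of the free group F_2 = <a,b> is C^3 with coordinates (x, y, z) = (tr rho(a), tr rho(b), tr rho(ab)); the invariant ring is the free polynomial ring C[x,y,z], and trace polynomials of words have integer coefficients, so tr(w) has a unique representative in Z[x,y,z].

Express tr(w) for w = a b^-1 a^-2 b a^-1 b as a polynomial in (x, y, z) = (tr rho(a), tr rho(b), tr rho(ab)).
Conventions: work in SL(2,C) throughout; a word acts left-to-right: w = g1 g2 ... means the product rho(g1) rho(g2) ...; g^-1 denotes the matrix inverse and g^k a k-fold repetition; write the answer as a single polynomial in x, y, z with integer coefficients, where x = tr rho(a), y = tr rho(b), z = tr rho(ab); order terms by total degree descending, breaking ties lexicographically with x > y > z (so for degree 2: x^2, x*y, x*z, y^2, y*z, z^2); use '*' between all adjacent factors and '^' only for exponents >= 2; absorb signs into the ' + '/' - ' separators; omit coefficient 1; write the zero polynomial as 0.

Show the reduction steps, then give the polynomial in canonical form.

use: trace(b^2) = trace(b)*trace(b) - trace(1)  (reduce the b square) = y^2 - 2
trace(a b^2) = trace(b)*trace(a b) - trace(a)  (reduce the b square) = y*z - x
apply: trace(b^2 a b) = trace(b)*trace(a b^2) - trace(a b)  (reduce the b square) = y^2*z - x*y - z
apply: trace(a b a b) = trace(a b)*trace(a b) - trace(1)  (split on a) = z^2 - 2
trace(a b a) = trace(a)*trace(b a) - trace(b)  (reduce the a square) = x*z - y
apply: trace(b^2 a b a) = trace(b)*trace(a b a b) - trace(a b a)  (reduce the b square) = y*z^2 - x*z - y
use: trace(a^-1 b^2 a b) = trace(b^2 a b)*trace(a) - trace(b^2 a b a)  (eliminate a^-1) = x*y^2*z - x^2*y - y*z^2 + y
use: trace(a^-1 b^2 a b^-1) = trace(a^-1 b^2 a)*trace(b) - trace(a^-1 b^2 a b)  (eliminate b^-1) = -x*y^2*z + x^2*y + y^3 + y*z^2 - 3*y
use: trace(b a b^-1 a^-2 b) = trace(a^-1 b^2 a b^-1)*trace(a) - trace(a^-1 b^2 a b^-1 a)  (eliminate a^-1) = -x^2*y^2*z + x^3*y + x*y^3 + x*y*z^2 - 3*x*y - z
apply: trace(b a b a b a) = trace(a b a b)*trace(a b) - trace(b a)  (split on a) = z^3 - 3*z
trace(a^-1 b a b a b) = trace(b a b a b)*trace(a) - trace(b a b a b a)  (eliminate a^-1) = x*y*z^2 - x^2*z - z^3 - x*y + 3*z
trace(b a b a b^-1 a^-1) = trace(a^-1 b a b a)*trace(b) - trace(a^-1 b a b a b)  (eliminate b^-1) = -x*y*z^2 + x^2*z + y^2*z + z^3 - 3*z
trace(b a b^-1 a^-2 b a) = trace(b a b a b^-1 a^-1)*trace(a) - trace(b a b a b^-1)  (eliminate a^-1) = -x^2*y*z^2 + x^3*z + x*y^2*z + x*z^3 - 4*x*z + y
use: trace(a b^-1 a^-2 b a^-1 b) = trace(b a b^-1 a^-2 b)*trace(a) - trace(b a b^-1 a^-2 b a)  (eliminate a^-1) = -x^3*y^2*z + x^4*y + x^2*y^3 + 2*x^2*y*z^2 - x^3*z - x*y^2*z - x*z^3 - 3*x^2*y + 3*x*z - y

-x^3*y^2*z + x^4*y + x^2*y^3 + 2*x^2*y*z^2 - x^3*z - x*y^2*z - x*z^3 - 3*x^2*y + 3*x*z - y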